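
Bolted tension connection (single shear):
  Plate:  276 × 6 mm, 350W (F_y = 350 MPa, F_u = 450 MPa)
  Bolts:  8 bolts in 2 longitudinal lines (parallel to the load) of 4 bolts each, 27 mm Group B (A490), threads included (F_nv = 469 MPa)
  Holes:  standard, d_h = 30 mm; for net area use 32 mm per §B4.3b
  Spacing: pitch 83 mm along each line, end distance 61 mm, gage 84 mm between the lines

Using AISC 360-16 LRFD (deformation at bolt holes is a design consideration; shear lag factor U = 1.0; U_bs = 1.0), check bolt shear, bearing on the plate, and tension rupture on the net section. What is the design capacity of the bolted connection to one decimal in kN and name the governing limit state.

Bolt shear: A_b = π(27)²/4 = 572.56 mm². φR_n = 0.75 × 469 × 572.56 × 8 × 1 = 1611.2 kN.
Bearing (6 mm plate, F_u = 450 MPa): end bolts L_c = 61 − 30/2 = 46, R_n = min(1.2×46×6×450, 2.4×27×6×450) = 149.04 kN/bolt; interior L_c = 83 − 30 = 53, R_n = 171.72 kN/bolt. φR_n = 0.75 × (2×149.04 + 6×171.72) = 996.3 kN.
Tension rupture (net): A_n = (276 − 2×32)×6 = 1272 mm² (U = 1.0, A_e = A_n). φR_n = 0.75 × 450 × 1272 = 429.3 kN.
Governing: min(1611.2, 996.3, 429.3) = 429.3 kN → net-section rupture.

429.3 kN (net-section rupture governs)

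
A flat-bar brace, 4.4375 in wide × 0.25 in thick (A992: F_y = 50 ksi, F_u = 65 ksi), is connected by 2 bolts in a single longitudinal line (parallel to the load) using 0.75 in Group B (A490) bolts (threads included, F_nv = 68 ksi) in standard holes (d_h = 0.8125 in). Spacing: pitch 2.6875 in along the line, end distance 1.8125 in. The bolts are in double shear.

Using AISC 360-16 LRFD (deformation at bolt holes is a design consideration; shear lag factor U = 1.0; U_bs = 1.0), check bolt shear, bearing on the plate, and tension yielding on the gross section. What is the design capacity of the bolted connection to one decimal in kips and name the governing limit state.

Bolt shear: A_b = π(0.75)²/4 = 0.44179 in². φR_n = 0.75 × 68 × 0.44179 × 2 × 2 = 90.1 kips.
Bearing (0.25 in plate, F_u = 65 ksi): end bolts L_c = 1.8125 − 0.8125/2 = 1.40625, R_n = min(1.2×1.40625×0.25×65, 2.4×0.75×0.25×65) = 27.422 kips/bolt; interior L_c = 2.6875 − 0.8125 = 1.875, R_n = 29.25 kips/bolt. φR_n = 0.75 × (1×27.422 + 1×29.25) = 42.5 kips.
Tension yield (gross): A_g = 4.4375×0.25 = 1.1094 in². φR_n = 0.90 × 50 × 1.1094 = 49.9 kips.
Governing: min(90.1, 42.5, 49.9) = 42.5 kips → bearing.

42.5 kips (bearing governs)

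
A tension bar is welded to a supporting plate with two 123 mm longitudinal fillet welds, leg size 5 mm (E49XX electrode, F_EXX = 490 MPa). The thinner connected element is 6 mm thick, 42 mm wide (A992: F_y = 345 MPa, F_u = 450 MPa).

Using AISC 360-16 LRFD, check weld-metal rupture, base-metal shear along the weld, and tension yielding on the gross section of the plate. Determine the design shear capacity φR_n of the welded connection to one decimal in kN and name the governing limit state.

Weld metal: throat = 0.707×5 = 3.535 mm, L = 2×123 = 246 mm. φR_n = 0.75 × 0.6 × 490 × 3.535 × 246 = 191.7 kN.
Base metal shear (6 mm plate): yield φR_n = 1.0×0.6×345×6×246 = 305.5 kN; rupture φR_n = 0.75×0.6×450×6×246 = 298.9 kN; take 298.9 kN (rupture).
Tension yield (gross): A_g = 42×6 = 252 mm². φR_n = 0.90 × 345 × 252 = 78.2 kN.
Governing: min(191.7, 298.9, 78.2) = 78.2 kN → gross-section yield.

78.2 kN (gross-section yield governs)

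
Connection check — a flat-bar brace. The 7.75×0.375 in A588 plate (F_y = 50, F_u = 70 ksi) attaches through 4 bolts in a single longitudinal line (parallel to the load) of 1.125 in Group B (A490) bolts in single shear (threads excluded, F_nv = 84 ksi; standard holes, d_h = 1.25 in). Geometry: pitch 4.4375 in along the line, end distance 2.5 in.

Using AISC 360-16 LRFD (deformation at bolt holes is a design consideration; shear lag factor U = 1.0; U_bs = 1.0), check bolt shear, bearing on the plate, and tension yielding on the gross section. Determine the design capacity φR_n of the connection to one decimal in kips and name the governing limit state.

130.8 kips (gross-section yield governs)

Bolt shear: A_b = π(1.125)²/4 = 0.99402 in². φR_n = 0.75 × 84 × 0.99402 × 4 × 1 = 250.5 kips.
Bearing (0.375 in plate, F_u = 70 ksi): end bolts L_c = 2.5 − 1.25/2 = 1.875, R_n = min(1.2×1.875×0.375×70, 2.4×1.125×0.375×70) = 59.063 kips/bolt; interior L_c = 4.4375 − 1.25 = 3.1875, R_n = 70.875 kips/bolt. φR_n = 0.75 × (1×59.063 + 3×70.875) = 203.8 kips.
Tension yield (gross): A_g = 7.75×0.375 = 2.9063 in². φR_n = 0.90 × 50 × 2.9063 = 130.8 kips.
Governing: min(250.5, 203.8, 130.8) = 130.8 kips → gross-section yield.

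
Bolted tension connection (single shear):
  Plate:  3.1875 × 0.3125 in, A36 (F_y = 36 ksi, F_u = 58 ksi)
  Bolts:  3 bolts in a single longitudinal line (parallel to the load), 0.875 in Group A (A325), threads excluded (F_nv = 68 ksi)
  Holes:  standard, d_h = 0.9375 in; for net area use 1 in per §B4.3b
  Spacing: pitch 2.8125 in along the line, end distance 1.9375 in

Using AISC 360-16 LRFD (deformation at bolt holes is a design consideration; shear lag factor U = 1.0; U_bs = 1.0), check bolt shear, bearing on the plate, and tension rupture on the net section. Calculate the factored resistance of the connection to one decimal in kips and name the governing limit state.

Bolt shear: A_b = π(0.875)²/4 = 0.60132 in². φR_n = 0.75 × 68 × 0.60132 × 3 × 1 = 92.0 kips.
Bearing (0.3125 in plate, F_u = 58 ksi): end bolts L_c = 1.9375 − 0.9375/2 = 1.46875, R_n = min(1.2×1.46875×0.3125×58, 2.4×0.875×0.3125×58) = 31.945 kips/bolt; interior L_c = 2.8125 − 0.9375 = 1.875, R_n = 38.063 kips/bolt. φR_n = 0.75 × (1×31.945 + 2×38.063) = 81.1 kips.
Tension rupture (net): A_n = (3.1875 − 1×1)×0.3125 = 0.68359 in² (U = 1.0, A_e = A_n). φR_n = 0.75 × 58 × 0.68359 = 29.7 kips.
Governing: min(92.0, 81.1, 29.7) = 29.7 kips → net-section rupture.

29.7 kips (net-section rupture governs)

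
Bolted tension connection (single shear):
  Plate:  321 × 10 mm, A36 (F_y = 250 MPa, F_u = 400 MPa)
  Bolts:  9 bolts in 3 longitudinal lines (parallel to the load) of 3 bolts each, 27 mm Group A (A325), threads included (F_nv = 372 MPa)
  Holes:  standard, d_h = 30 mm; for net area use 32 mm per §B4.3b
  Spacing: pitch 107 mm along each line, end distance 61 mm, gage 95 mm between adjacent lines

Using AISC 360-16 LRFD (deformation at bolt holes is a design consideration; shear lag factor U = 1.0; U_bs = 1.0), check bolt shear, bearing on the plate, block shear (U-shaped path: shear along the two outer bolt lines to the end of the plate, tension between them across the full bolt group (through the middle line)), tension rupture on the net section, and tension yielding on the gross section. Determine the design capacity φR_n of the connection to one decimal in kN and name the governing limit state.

675.0 kN (net-section rupture governs)

Bolt shear: A_b = π(27)²/4 = 572.56 mm². φR_n = 0.75 × 372 × 572.56 × 9 × 1 = 1437.7 kN.
Bearing (10 mm plate, F_u = 400 MPa): end bolts L_c = 61 − 30/2 = 46, R_n = min(1.2×46×10×400, 2.4×27×10×400) = 220.8 kN/bolt; interior L_c = 107 − 30 = 77, R_n = 259.2 kN/bolt. φR_n = 0.75 × (3×220.8 + 6×259.2) = 1663.2 kN.
Block shear: shear path 2×[61+2×107] = 2×275 mm, A_gv = 5500, A_nv = 2×(275 − 2.5×32)×10 = 3900 mm²; tension across gage: (190 − 2×32)×10 = 1260 mm². R_n = min(0.6×400×3900, 0.6×250×5500) + 1.0×400×1260 = min(936, 825) + 504 = 1329 kN. φR_n = 0.75 × 1329 = 996.8 kN.
Tension rupture (net): A_n = (321 − 3×32)×10 = 2250 mm² (U = 1.0, A_e = A_n). φR_n = 0.75 × 400 × 2250 = 675.0 kN.
Tension yield (gross): A_g = 321×10 = 3210 mm². φR_n = 0.90 × 250 × 3210 = 722.3 kN.
Governing: min(1437.7, 1663.2, 996.8, 675.0, 722.3) = 675.0 kN → net-section rupture.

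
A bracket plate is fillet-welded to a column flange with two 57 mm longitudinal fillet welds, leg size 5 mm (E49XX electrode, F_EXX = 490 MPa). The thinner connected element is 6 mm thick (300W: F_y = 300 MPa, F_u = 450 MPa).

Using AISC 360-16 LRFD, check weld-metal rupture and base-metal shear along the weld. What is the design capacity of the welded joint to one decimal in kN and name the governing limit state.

88.9 kN (weld metal governs)

Weld metal: throat = 0.707×5 = 3.535 mm, L = 2×57 = 114 mm. φR_n = 0.75 × 0.6 × 490 × 3.535 × 114 = 88.9 kN.
Base metal shear (6 mm plate): yield φR_n = 1.0×0.6×300×6×114 = 123.1 kN; rupture φR_n = 0.75×0.6×450×6×114 = 138.5 kN; take 123.1 kN (yield).
Governing: min(88.9, 123.1) = 88.9 kN → weld metal.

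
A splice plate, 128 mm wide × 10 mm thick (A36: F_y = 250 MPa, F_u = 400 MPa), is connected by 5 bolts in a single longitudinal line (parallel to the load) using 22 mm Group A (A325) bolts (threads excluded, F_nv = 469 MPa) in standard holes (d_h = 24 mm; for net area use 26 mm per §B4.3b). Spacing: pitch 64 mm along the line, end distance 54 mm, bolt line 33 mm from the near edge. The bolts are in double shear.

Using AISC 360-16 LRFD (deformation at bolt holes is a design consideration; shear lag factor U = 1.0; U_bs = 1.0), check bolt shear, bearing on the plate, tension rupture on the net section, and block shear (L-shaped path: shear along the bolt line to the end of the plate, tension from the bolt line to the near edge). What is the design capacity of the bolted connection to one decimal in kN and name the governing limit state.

Bolt shear: A_b = π(22)²/4 = 380.13 mm². φR_n = 0.75 × 469 × 380.13 × 5 × 2 = 1337.1 kN.
Bearing (10 mm plate, F_u = 400 MPa): end bolts L_c = 54 − 24/2 = 42, R_n = min(1.2×42×10×400, 2.4×22×10×400) = 201.6 kN/bolt; interior L_c = 64 − 24 = 40, R_n = 192 kN/bolt. φR_n = 0.75 × (1×201.6 + 4×192) = 727.2 kN.
Tension rupture (net): A_n = (128 − 1×26)×10 = 1020 mm² (U = 1.0, A_e = A_n). φR_n = 0.75 × 400 × 1020 = 306.0 kN.
Block shear: shear path 1×[54+4×64] = 1×310 mm, A_gv = 3100, A_nv = 1×(310 − 4.5×26)×10 = 1930 mm²; tension to near edge: (33 − 0.5×26)×10 = 200 mm². R_n = min(0.6×400×1930, 0.6×250×3100) + 1.0×400×200 = min(463.2, 465) + 80 = 543.2 kN. φR_n = 0.75 × 543.2 = 407.4 kN.
Governing: min(1337.1, 727.2, 306.0, 407.4) = 306.0 kN → net-section rupture.

306.0 kN (net-section rupture governs)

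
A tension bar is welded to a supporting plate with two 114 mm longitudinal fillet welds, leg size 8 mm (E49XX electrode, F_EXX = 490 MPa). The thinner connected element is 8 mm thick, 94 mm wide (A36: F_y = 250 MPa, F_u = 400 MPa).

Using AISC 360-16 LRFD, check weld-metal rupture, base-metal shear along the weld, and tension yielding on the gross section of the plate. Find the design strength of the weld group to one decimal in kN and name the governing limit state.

169.2 kN (gross-section yield governs)

Weld metal: throat = 0.707×8 = 5.656 mm, L = 2×114 = 228 mm. φR_n = 0.75 × 0.6 × 490 × 5.656 × 228 = 284.3 kN.
Base metal shear (8 mm plate): yield φR_n = 1.0×0.6×250×8×228 = 273.6 kN; rupture φR_n = 0.75×0.6×400×8×228 = 328.3 kN; take 273.6 kN (yield).
Tension yield (gross): A_g = 94×8 = 752 mm². φR_n = 0.90 × 250 × 752 = 169.2 kN.
Governing: min(284.3, 273.6, 169.2) = 169.2 kN → gross-section yield.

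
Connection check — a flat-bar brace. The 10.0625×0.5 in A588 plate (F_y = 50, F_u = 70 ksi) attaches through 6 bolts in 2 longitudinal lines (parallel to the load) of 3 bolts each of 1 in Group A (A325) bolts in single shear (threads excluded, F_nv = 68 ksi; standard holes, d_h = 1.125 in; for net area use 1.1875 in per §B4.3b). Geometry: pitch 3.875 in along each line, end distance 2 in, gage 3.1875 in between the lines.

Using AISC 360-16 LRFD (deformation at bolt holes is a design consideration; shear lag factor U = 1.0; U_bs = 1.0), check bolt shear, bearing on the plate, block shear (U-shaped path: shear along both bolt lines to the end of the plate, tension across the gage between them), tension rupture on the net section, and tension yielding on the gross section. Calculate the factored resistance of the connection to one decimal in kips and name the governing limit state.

201.8 kips (net-section rupture governs)

Bolt shear: A_b = π(1)²/4 = 0.7854 in². φR_n = 0.75 × 68 × 0.7854 × 6 × 1 = 240.3 kips.
Bearing (0.5 in plate, F_u = 70 ksi): end bolts L_c = 2 − 1.125/2 = 1.4375, R_n = min(1.2×1.4375×0.5×70, 2.4×1×0.5×70) = 60.375 kips/bolt; interior L_c = 3.875 − 1.125 = 2.75, R_n = 84 kips/bolt. φR_n = 0.75 × (2×60.375 + 4×84) = 342.6 kips.
Block shear: shear path 2×[2+2×3.875] = 2×9.75 in, A_gv = 9.75, A_nv = 2×(9.75 − 2.5×1.1875)×0.5 = 6.7813 in²; tension across gage: (3.1875 − 1×1.1875)×0.5 = 1 in². R_n = min(0.6×70×6.7813, 0.6×50×9.75) + 1.0×70×1 = min(284.81, 292.5) + 70 = 354.81 kips. φR_n = 0.75 × 354.81 = 266.1 kips.
Tension rupture (net): A_n = (10.0625 − 2×1.1875)×0.5 = 3.8438 in² (U = 1.0, A_e = A_n). φR_n = 0.75 × 70 × 3.8438 = 201.8 kips.
Tension yield (gross): A_g = 10.0625×0.5 = 5.0313 in². φR_n = 0.90 × 50 × 5.0313 = 226.4 kips.
Governing: min(240.3, 342.6, 266.1, 201.8, 226.4) = 201.8 kips → net-section rupture.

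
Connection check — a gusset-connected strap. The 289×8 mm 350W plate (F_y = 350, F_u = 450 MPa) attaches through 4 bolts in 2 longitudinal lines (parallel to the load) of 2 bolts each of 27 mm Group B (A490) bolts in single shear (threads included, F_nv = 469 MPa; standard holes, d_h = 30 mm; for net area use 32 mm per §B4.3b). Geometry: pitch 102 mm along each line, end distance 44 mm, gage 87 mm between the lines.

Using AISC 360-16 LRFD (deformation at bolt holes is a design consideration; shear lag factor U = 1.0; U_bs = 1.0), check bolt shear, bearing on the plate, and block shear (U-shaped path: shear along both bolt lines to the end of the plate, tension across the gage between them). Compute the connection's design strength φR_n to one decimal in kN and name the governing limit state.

466.0 kN (block shear governs)

Bolt shear: A_b = π(27)²/4 = 572.56 mm². φR_n = 0.75 × 469 × 572.56 × 4 × 1 = 805.6 kN.
Bearing (8 mm plate, F_u = 450 MPa): end bolts L_c = 44 − 30/2 = 29, R_n = min(1.2×29×8×450, 2.4×27×8×450) = 125.28 kN/bolt; interior L_c = 102 − 30 = 72, R_n = 233.28 kN/bolt. φR_n = 0.75 × (2×125.28 + 2×233.28) = 537.8 kN.
Block shear: shear path 2×[44+1×102] = 2×146 mm, A_gv = 2336, A_nv = 2×(146 − 1.5×32)×8 = 1568 mm²; tension across gage: (87 − 1×32)×8 = 440 mm². R_n = min(0.6×450×1568, 0.6×350×2336) + 1.0×450×440 = min(423.36, 490.56) + 198 = 621.36 kN. φR_n = 0.75 × 621.36 = 466.0 kN.
Governing: min(805.6, 537.8, 466.0) = 466.0 kN → block shear.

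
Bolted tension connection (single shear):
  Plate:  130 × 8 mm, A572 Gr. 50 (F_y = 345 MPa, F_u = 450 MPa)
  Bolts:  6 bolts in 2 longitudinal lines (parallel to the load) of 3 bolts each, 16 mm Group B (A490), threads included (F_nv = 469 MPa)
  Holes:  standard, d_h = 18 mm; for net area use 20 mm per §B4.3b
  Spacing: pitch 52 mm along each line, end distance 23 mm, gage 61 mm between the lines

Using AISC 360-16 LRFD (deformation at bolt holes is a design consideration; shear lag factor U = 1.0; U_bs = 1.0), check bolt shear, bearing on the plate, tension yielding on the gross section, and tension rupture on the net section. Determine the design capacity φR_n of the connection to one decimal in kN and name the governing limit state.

243.0 kN (net-section rupture governs)

Bolt shear: A_b = π(16)²/4 = 201.06 mm². φR_n = 0.75 × 469 × 201.06 × 6 × 1 = 424.3 kN.
Bearing (8 mm plate, F_u = 450 MPa): end bolts L_c = 23 − 18/2 = 14, R_n = min(1.2×14×8×450, 2.4×16×8×450) = 60.48 kN/bolt; interior L_c = 52 − 18 = 34, R_n = 138.24 kN/bolt. φR_n = 0.75 × (2×60.48 + 4×138.24) = 505.4 kN.
Tension yield (gross): A_g = 130×8 = 1040 mm². φR_n = 0.90 × 345 × 1040 = 322.9 kN.
Tension rupture (net): A_n = (130 − 2×20)×8 = 720 mm² (U = 1.0, A_e = A_n). φR_n = 0.75 × 450 × 720 = 243.0 kN.
Governing: min(424.3, 505.4, 322.9, 243.0) = 243.0 kN → net-section rupture.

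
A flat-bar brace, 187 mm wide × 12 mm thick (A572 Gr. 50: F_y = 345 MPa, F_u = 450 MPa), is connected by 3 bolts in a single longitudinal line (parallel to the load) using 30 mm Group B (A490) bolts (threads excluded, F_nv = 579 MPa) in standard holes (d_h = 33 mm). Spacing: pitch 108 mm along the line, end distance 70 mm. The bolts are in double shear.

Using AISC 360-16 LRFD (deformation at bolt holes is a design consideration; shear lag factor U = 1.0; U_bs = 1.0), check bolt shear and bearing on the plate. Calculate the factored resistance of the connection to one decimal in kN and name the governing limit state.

Bolt shear: A_b = π(30)²/4 = 706.86 mm². φR_n = 0.75 × 579 × 706.86 × 3 × 2 = 1841.7 kN.
Bearing (12 mm plate, F_u = 450 MPa): end bolts L_c = 70 − 33/2 = 53.5, R_n = min(1.2×53.5×12×450, 2.4×30×12×450) = 346.68 kN/bolt; interior L_c = 108 − 33 = 75, R_n = 388.8 kN/bolt. φR_n = 0.75 × (1×346.68 + 2×388.8) = 843.2 kN.
Governing: min(1841.7, 843.2) = 843.2 kN → bearing.

843.2 kN (bearing governs)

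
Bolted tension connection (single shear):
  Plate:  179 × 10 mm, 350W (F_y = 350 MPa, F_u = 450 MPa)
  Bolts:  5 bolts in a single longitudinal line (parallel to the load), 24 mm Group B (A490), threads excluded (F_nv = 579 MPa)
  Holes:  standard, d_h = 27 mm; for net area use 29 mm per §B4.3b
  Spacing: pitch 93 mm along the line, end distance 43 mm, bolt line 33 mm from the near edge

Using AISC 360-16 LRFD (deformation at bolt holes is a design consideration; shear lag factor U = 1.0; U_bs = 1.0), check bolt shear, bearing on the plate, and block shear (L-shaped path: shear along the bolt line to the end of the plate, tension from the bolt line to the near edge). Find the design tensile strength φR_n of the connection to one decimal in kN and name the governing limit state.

Bolt shear: A_b = π(24)²/4 = 452.39 mm². φR_n = 0.75 × 579 × 452.39 × 5 × 1 = 982.3 kN.
Bearing (10 mm plate, F_u = 450 MPa): end bolts L_c = 43 − 27/2 = 29.5, R_n = min(1.2×29.5×10×450, 2.4×24×10×450) = 159.3 kN/bolt; interior L_c = 93 − 27 = 66, R_n = 259.2 kN/bolt. φR_n = 0.75 × (1×159.3 + 4×259.2) = 897.1 kN.
Block shear: shear path 1×[43+4×93] = 1×415 mm, A_gv = 4150, A_nv = 1×(415 − 4.5×29)×10 = 2845 mm²; tension to near edge: (33 − 0.5×29)×10 = 185 mm². R_n = min(0.6×450×2845, 0.6×350×4150) + 1.0×450×185 = min(768.15, 871.5) + 83.25 = 851.4 kN. φR_n = 0.75 × 851.4 = 638.6 kN.
Governing: min(982.3, 897.1, 638.6) = 638.6 kN → block shear.

638.6 kN (block shear governs)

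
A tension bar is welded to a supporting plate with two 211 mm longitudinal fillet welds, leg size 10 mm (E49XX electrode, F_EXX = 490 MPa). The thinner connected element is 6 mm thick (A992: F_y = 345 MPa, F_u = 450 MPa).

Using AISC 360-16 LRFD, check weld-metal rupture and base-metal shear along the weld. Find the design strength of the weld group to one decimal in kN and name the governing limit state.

Weld metal: throat = 0.707×10 = 7.07 mm, L = 2×211 = 422 mm. φR_n = 0.75 × 0.6 × 490 × 7.07 × 422 = 657.9 kN.
Base metal shear (6 mm plate): yield φR_n = 1.0×0.6×345×6×422 = 524.1 kN; rupture φR_n = 0.75×0.6×450×6×422 = 512.7 kN; take 512.7 kN (rupture).
Governing: min(657.9, 512.7) = 512.7 kN → base-metal shear.

512.7 kN (base-metal shear governs)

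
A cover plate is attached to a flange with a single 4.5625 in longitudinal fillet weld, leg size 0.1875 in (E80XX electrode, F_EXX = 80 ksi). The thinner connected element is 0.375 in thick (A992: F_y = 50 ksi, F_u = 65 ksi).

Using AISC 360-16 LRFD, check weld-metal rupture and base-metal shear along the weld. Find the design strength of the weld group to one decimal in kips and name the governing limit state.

21.8 kips (weld metal governs)

Weld metal: throat = 0.707×0.1875 = 0.13256 in, L = 4.5625 in. φR_n = 0.75 × 0.6 × 80 × 0.13256 × 4.5625 = 21.8 kips.
Base metal shear (0.375 in plate): yield φR_n = 1.0×0.6×50×0.375×4.5625 = 51.3 kips; rupture φR_n = 0.75×0.6×65×0.375×4.5625 = 50.0 kips; take 50.0 kips (rupture).
Governing: min(21.8, 50.0) = 21.8 kips → weld metal.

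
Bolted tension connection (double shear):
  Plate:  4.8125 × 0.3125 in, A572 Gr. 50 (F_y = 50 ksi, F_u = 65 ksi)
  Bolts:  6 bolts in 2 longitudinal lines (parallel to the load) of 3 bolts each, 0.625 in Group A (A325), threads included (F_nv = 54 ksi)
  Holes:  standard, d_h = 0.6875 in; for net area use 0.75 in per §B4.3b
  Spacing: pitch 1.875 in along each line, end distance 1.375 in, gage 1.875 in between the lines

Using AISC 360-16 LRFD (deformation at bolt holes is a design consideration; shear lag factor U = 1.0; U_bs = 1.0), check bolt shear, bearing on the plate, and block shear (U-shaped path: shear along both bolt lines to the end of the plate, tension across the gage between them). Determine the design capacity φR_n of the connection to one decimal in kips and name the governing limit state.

76.6 kips (block shear governs)

Bolt shear: A_b = π(0.625)²/4 = 0.3068 in². φR_n = 0.75 × 54 × 0.3068 × 6 × 2 = 149.1 kips.
Bearing (0.3125 in plate, F_u = 65 ksi): end bolts L_c = 1.375 − 0.6875/2 = 1.03125, R_n = min(1.2×1.03125×0.3125×65, 2.4×0.625×0.3125×65) = 25.137 kips/bolt; interior L_c = 1.875 − 0.6875 = 1.1875, R_n = 28.945 kips/bolt. φR_n = 0.75 × (2×25.137 + 4×28.945) = 124.5 kips.
Block shear: shear path 2×[1.375+2×1.875] = 2×5.125 in, A_gv = 3.2031, A_nv = 2×(5.125 − 2.5×0.75)×0.3125 = 2.0313 in²; tension across gage: (1.875 − 1×0.75)×0.3125 = 0.35156 in². R_n = min(0.6×65×2.0313, 0.6×50×3.2031) + 1.0×65×0.35156 = min(79.221, 96.093) + 22.851 = 102.07 kips. φR_n = 0.75 × 102.07 = 76.6 kips.
Governing: min(149.1, 124.5, 76.6) = 76.6 kips → block shear.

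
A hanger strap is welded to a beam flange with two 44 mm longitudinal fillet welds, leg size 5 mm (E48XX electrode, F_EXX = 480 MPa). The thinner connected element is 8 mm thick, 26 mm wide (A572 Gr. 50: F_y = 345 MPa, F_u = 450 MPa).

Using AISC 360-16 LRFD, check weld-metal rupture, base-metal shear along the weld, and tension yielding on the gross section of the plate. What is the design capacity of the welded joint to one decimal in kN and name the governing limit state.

Weld metal: throat = 0.707×5 = 3.535 mm, L = 2×44 = 88 mm. φR_n = 0.75 × 0.6 × 480 × 3.535 × 88 = 67.2 kN.
Base metal shear (8 mm plate): yield φR_n = 1.0×0.6×345×8×88 = 145.7 kN; rupture φR_n = 0.75×0.6×450×8×88 = 142.6 kN; take 142.6 kN (rupture).
Tension yield (gross): A_g = 26×8 = 208 mm². φR_n = 0.90 × 345 × 208 = 64.6 kN.
Governing: min(67.2, 142.6, 64.6) = 64.6 kN → gross-section yield.

64.6 kN (gross-section yield governs)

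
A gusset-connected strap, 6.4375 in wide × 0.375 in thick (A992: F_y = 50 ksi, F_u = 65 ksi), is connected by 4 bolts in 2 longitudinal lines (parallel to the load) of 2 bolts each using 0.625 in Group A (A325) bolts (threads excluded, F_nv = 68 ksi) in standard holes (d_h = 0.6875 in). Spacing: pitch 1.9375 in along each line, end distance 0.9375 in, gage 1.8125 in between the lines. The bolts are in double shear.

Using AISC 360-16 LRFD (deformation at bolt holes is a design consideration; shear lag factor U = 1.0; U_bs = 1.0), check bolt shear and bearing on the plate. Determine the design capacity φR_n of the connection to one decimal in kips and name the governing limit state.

80.9 kips (bearing governs)

Bolt shear: A_b = π(0.625)²/4 = 0.3068 in². φR_n = 0.75 × 68 × 0.3068 × 4 × 2 = 125.2 kips.
Bearing (0.375 in plate, F_u = 65 ksi): end bolts L_c = 0.9375 − 0.6875/2 = 0.59375, R_n = min(1.2×0.59375×0.375×65, 2.4×0.625×0.375×65) = 17.367 kips/bolt; interior L_c = 1.9375 − 0.6875 = 1.25, R_n = 36.563 kips/bolt. φR_n = 0.75 × (2×17.367 + 2×36.563) = 80.9 kips.
Governing: min(125.2, 80.9) = 80.9 kips → bearing.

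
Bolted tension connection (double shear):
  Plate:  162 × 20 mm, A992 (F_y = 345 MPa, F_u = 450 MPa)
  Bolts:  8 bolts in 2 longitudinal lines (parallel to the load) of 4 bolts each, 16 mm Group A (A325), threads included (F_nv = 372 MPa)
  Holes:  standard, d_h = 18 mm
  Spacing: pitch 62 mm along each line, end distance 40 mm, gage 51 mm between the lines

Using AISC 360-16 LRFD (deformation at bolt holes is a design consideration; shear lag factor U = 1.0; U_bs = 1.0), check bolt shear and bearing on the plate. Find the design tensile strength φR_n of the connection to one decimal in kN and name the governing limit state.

Bolt shear: A_b = π(16)²/4 = 201.06 mm². φR_n = 0.75 × 372 × 201.06 × 8 × 2 = 897.5 kN.
Bearing (20 mm plate, F_u = 450 MPa): end bolts L_c = 40 − 18/2 = 31, R_n = min(1.2×31×20×450, 2.4×16×20×450) = 334.8 kN/bolt; interior L_c = 62 − 18 = 44, R_n = 345.6 kN/bolt. φR_n = 0.75 × (2×334.8 + 6×345.6) = 2057.4 kN.
Governing: min(897.5, 2057.4) = 897.5 kN → bolt shear.

897.5 kN (bolt shear governs)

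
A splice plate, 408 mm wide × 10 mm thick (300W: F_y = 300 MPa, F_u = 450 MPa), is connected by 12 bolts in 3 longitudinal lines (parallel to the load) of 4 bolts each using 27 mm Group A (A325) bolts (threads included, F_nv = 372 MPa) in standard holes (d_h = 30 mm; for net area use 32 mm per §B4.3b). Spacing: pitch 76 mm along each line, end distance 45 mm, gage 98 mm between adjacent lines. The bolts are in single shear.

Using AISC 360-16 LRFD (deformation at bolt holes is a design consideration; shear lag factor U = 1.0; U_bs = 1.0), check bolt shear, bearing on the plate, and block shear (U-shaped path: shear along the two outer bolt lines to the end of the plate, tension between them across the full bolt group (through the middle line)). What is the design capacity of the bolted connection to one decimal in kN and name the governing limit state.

1097.6 kN (block shear governs)

Bolt shear: A_b = π(27)²/4 = 572.56 mm². φR_n = 0.75 × 372 × 572.56 × 12 × 1 = 1916.9 kN.
Bearing (10 mm plate, F_u = 450 MPa): end bolts L_c = 45 − 30/2 = 30, R_n = min(1.2×30×10×450, 2.4×27×10×450) = 162 kN/bolt; interior L_c = 76 − 30 = 46, R_n = 248.4 kN/bolt. φR_n = 0.75 × (3×162 + 9×248.4) = 2041.2 kN.
Block shear: shear path 2×[45+3×76] = 2×273 mm, A_gv = 5460, A_nv = 2×(273 − 3.5×32)×10 = 3220 mm²; tension across gage: (196 − 2×32)×10 = 1320 mm². R_n = min(0.6×450×3220, 0.6×300×5460) + 1.0×450×1320 = min(869.4, 982.8) + 594 = 1463.4 kN. φR_n = 0.75 × 1463.4 = 1097.6 kN.
Governing: min(1916.9, 2041.2, 1097.6) = 1097.6 kN → block shear.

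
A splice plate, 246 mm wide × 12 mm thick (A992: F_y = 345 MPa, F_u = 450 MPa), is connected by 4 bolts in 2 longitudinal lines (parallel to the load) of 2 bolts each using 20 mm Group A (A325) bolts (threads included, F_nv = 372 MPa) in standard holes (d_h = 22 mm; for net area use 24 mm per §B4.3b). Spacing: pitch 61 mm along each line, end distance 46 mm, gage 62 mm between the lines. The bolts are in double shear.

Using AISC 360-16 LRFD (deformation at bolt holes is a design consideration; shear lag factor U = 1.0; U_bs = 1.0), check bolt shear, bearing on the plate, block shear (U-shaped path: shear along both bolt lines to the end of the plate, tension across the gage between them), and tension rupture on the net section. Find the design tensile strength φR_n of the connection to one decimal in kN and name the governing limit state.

Bolt shear: A_b = π(20)²/4 = 314.16 mm². φR_n = 0.75 × 372 × 314.16 × 4 × 2 = 701.2 kN.
Bearing (12 mm plate, F_u = 450 MPa): end bolts L_c = 46 − 22/2 = 35, R_n = min(1.2×35×12×450, 2.4×20×12×450) = 226.8 kN/bolt; interior L_c = 61 − 22 = 39, R_n = 252.72 kN/bolt. φR_n = 0.75 × (2×226.8 + 2×252.72) = 719.3 kN.
Block shear: shear path 2×[46+1×61] = 2×107 mm, A_gv = 2568, A_nv = 2×(107 − 1.5×24)×12 = 1704 mm²; tension across gage: (62 − 1×24)×12 = 456 mm². R_n = min(0.6×450×1704, 0.6×345×2568) + 1.0×450×456 = min(460.08, 531.58) + 205.2 = 665.28 kN. φR_n = 0.75 × 665.28 = 499.0 kN.
Tension rupture (net): A_n = (246 − 2×24)×12 = 2376 mm² (U = 1.0, A_e = A_n). φR_n = 0.75 × 450 × 2376 = 801.9 kN.
Governing: min(701.2, 719.3, 499.0, 801.9) = 499.0 kN → block shear.

499.0 kN (block shear governs)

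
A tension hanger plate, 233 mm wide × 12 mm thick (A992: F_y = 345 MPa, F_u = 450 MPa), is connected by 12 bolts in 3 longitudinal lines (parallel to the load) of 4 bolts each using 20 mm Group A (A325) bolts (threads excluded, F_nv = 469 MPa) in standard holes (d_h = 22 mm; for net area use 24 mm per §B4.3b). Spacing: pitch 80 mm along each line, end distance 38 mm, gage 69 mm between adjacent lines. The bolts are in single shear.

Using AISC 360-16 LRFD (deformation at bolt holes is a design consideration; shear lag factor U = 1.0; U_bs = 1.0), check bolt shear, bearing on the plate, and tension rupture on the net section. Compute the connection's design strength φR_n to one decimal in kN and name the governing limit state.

Bolt shear: A_b = π(20)²/4 = 314.16 mm². φR_n = 0.75 × 469 × 314.16 × 12 × 1 = 1326.1 kN.
Bearing (12 mm plate, F_u = 450 MPa): end bolts L_c = 38 − 22/2 = 27, R_n = min(1.2×27×12×450, 2.4×20×12×450) = 174.96 kN/bolt; interior L_c = 80 − 22 = 58, R_n = 259.2 kN/bolt. φR_n = 0.75 × (3×174.96 + 9×259.2) = 2143.3 kN.
Tension rupture (net): A_n = (233 − 3×24)×12 = 1932 mm² (U = 1.0, A_e = A_n). φR_n = 0.75 × 450 × 1932 = 652.1 kN.
Governing: min(1326.1, 2143.3, 652.1) = 652.1 kN → net-section rupture.

652.1 kN (net-section rupture governs)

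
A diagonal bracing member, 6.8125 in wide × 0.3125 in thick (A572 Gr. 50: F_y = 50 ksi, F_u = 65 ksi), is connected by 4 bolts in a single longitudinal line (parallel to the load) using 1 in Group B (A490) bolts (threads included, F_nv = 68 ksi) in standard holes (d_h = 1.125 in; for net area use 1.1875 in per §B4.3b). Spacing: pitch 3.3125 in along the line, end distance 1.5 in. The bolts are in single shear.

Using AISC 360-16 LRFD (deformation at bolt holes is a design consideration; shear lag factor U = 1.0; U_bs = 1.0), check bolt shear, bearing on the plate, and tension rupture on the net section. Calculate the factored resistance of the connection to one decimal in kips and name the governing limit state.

Bolt shear: A_b = π(1)²/4 = 0.7854 in². φR_n = 0.75 × 68 × 0.7854 × 4 × 1 = 160.2 kips.
Bearing (0.3125 in plate, F_u = 65 ksi): end bolts L_c = 1.5 − 1.125/2 = 0.9375, R_n = min(1.2×0.9375×0.3125×65, 2.4×1×0.3125×65) = 22.852 kips/bolt; interior L_c = 3.3125 − 1.125 = 2.1875, R_n = 48.75 kips/bolt. φR_n = 0.75 × (1×22.852 + 3×48.75) = 126.8 kips.
Tension rupture (net): A_n = (6.8125 − 1×1.1875)×0.3125 = 1.7578 in² (U = 1.0, A_e = A_n). φR_n = 0.75 × 65 × 1.7578 = 85.7 kips.
Governing: min(160.2, 126.8, 85.7) = 85.7 kips → net-section rupture.

85.7 kips (net-section rupture governs)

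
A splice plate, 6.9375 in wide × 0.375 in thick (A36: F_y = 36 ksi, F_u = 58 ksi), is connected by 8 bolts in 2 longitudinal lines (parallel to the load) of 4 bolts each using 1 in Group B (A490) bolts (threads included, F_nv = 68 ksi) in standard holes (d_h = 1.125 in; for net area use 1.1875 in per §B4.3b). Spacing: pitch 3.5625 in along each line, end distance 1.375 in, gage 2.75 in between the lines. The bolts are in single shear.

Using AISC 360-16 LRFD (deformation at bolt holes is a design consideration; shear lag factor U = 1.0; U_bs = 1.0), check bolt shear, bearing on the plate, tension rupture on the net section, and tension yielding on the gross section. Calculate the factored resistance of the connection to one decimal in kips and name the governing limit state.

Bolt shear: A_b = π(1)²/4 = 0.7854 in². φR_n = 0.75 × 68 × 0.7854 × 8 × 1 = 320.4 kips.
Bearing (0.375 in plate, F_u = 58 ksi): end bolts L_c = 1.375 − 1.125/2 = 0.8125, R_n = min(1.2×0.8125×0.375×58, 2.4×1×0.375×58) = 21.206 kips/bolt; interior L_c = 3.5625 − 1.125 = 2.4375, R_n = 52.2 kips/bolt. φR_n = 0.75 × (2×21.206 + 6×52.2) = 266.7 kips.
Tension rupture (net): A_n = (6.9375 − 2×1.1875)×0.375 = 1.7109 in² (U = 1.0, A_e = A_n). φR_n = 0.75 × 58 × 1.7109 = 74.4 kips.
Tension yield (gross): A_g = 6.9375×0.375 = 2.6016 in². φR_n = 0.90 × 36 × 2.6016 = 84.3 kips.
Governing: min(320.4, 266.7, 74.4, 84.3) = 74.4 kips → net-section rupture.

74.4 kips (net-section rupture governs)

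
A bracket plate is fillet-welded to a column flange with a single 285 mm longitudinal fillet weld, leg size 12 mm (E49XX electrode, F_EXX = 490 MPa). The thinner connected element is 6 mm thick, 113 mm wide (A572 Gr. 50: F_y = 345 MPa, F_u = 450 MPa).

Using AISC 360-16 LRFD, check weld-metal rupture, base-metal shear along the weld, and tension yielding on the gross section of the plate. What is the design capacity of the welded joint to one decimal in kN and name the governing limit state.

Weld metal: throat = 0.707×12 = 8.484 mm, L = 285 mm. φR_n = 0.75 × 0.6 × 490 × 8.484 × 285 = 533.2 kN.
Base metal shear (6 mm plate): yield φR_n = 1.0×0.6×345×6×285 = 354.0 kN; rupture φR_n = 0.75×0.6×450×6×285 = 346.3 kN; take 346.3 kN (rupture).
Tension yield (gross): A_g = 113×6 = 678 mm². φR_n = 0.90 × 345 × 678 = 210.5 kN.
Governing: min(533.2, 346.3, 210.5) = 210.5 kN → gross-section yield.

210.5 kN (gross-section yield governs)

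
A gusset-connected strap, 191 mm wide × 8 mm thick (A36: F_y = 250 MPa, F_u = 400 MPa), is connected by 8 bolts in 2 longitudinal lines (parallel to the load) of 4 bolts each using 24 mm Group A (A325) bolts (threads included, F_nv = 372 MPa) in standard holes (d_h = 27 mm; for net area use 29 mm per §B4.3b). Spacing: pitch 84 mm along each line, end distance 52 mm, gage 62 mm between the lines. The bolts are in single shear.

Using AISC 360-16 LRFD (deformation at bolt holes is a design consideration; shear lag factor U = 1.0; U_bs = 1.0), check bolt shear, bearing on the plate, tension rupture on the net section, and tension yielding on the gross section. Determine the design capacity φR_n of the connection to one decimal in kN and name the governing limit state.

319.2 kN (net-section rupture governs)

Bolt shear: A_b = π(24)²/4 = 452.39 mm². φR_n = 0.75 × 372 × 452.39 × 8 × 1 = 1009.7 kN.
Bearing (8 mm plate, F_u = 400 MPa): end bolts L_c = 52 − 27/2 = 38.5, R_n = min(1.2×38.5×8×400, 2.4×24×8×400) = 147.84 kN/bolt; interior L_c = 84 − 27 = 57, R_n = 184.32 kN/bolt. φR_n = 0.75 × (2×147.84 + 6×184.32) = 1051.2 kN.
Tension rupture (net): A_n = (191 − 2×29)×8 = 1064 mm² (U = 1.0, A_e = A_n). φR_n = 0.75 × 400 × 1064 = 319.2 kN.
Tension yield (gross): A_g = 191×8 = 1528 mm². φR_n = 0.90 × 250 × 1528 = 343.8 kN.
Governing: min(1009.7, 1051.2, 319.2, 343.8) = 319.2 kN → net-section rupture.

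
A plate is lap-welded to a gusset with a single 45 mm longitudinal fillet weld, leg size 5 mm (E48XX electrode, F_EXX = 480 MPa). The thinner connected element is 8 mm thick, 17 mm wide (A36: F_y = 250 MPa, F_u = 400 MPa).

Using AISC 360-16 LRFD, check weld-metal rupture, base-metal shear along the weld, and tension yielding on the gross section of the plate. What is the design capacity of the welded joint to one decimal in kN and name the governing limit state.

Weld metal: throat = 0.707×5 = 3.535 mm, L = 45 mm. φR_n = 0.75 × 0.6 × 480 × 3.535 × 45 = 34.4 kN.
Base metal shear (8 mm plate): yield φR_n = 1.0×0.6×250×8×45 = 54.0 kN; rupture φR_n = 0.75×0.6×400×8×45 = 64.8 kN; take 54.0 kN (yield).
Tension yield (gross): A_g = 17×8 = 136 mm². φR_n = 0.90 × 250 × 136 = 30.6 kN.
Governing: min(34.4, 54.0, 30.6) = 30.6 kN → gross-section yield.

30.6 kN (gross-section yield governs)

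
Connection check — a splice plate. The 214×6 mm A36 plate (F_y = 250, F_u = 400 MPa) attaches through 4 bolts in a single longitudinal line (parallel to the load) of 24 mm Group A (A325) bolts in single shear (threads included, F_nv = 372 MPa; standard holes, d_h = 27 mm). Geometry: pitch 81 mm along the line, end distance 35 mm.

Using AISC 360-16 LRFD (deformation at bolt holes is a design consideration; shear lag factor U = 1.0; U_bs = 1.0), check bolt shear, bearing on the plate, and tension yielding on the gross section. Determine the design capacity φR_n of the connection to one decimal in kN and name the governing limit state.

288.9 kN (gross-section yield governs)

Bolt shear: A_b = π(24)²/4 = 452.39 mm². φR_n = 0.75 × 372 × 452.39 × 4 × 1 = 504.9 kN.
Bearing (6 mm plate, F_u = 400 MPa): end bolts L_c = 35 − 27/2 = 21.5, R_n = min(1.2×21.5×6×400, 2.4×24×6×400) = 61.92 kN/bolt; interior L_c = 81 − 27 = 54, R_n = 138.24 kN/bolt. φR_n = 0.75 × (1×61.92 + 3×138.24) = 357.5 kN.
Tension yield (gross): A_g = 214×6 = 1284 mm². φR_n = 0.90 × 250 × 1284 = 288.9 kN.
Governing: min(504.9, 357.5, 288.9) = 288.9 kN → gross-section yield.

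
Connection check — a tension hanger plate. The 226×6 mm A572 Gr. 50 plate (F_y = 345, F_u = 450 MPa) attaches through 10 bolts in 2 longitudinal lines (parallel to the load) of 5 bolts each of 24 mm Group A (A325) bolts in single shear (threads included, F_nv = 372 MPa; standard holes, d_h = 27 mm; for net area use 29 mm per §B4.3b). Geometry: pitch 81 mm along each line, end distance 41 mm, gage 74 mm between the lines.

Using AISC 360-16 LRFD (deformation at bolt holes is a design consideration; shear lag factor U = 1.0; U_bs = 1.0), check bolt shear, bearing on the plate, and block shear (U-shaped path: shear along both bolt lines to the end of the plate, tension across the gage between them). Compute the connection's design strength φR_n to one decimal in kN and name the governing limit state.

661.0 kN (block shear governs)

Bolt shear: A_b = π(24)²/4 = 452.39 mm². φR_n = 0.75 × 372 × 452.39 × 10 × 1 = 1262.2 kN.
Bearing (6 mm plate, F_u = 450 MPa): end bolts L_c = 41 − 27/2 = 27.5, R_n = min(1.2×27.5×6×450, 2.4×24×6×450) = 89.1 kN/bolt; interior L_c = 81 − 27 = 54, R_n = 155.52 kN/bolt. φR_n = 0.75 × (2×89.1 + 8×155.52) = 1066.8 kN.
Block shear: shear path 2×[41+4×81] = 2×365 mm, A_gv = 4380, A_nv = 2×(365 − 4.5×29)×6 = 2814 mm²; tension across gage: (74 − 1×29)×6 = 270 mm². R_n = min(0.6×450×2814, 0.6×345×4380) + 1.0×450×270 = min(759.78, 906.66) + 121.5 = 881.28 kN. φR_n = 0.75 × 881.28 = 661.0 kN.
Governing: min(1262.2, 1066.8, 661.0) = 661.0 kN → block shear.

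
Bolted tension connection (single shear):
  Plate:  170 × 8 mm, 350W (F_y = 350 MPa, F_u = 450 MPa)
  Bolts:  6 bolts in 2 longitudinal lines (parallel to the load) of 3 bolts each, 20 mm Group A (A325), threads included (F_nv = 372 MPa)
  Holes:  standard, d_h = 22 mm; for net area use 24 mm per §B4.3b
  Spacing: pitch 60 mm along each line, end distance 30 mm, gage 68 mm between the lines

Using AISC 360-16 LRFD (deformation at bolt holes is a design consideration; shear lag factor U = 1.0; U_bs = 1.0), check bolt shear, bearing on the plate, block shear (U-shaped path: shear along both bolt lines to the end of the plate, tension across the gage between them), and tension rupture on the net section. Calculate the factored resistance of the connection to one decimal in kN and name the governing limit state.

Bolt shear: A_b = π(20)²/4 = 314.16 mm². φR_n = 0.75 × 372 × 314.16 × 6 × 1 = 525.9 kN.
Bearing (8 mm plate, F_u = 450 MPa): end bolts L_c = 30 − 22/2 = 19, R_n = min(1.2×19×8×450, 2.4×20×8×450) = 82.08 kN/bolt; interior L_c = 60 − 22 = 38, R_n = 164.16 kN/bolt. φR_n = 0.75 × (2×82.08 + 4×164.16) = 615.6 kN.
Block shear: shear path 2×[30+2×60] = 2×150 mm, A_gv = 2400, A_nv = 2×(150 − 2.5×24)×8 = 1440 mm²; tension across gage: (68 − 1×24)×8 = 352 mm². R_n = min(0.6×450×1440, 0.6×350×2400) + 1.0×450×352 = min(388.8, 504) + 158.4 = 547.2 kN. φR_n = 0.75 × 547.2 = 410.4 kN.
Tension rupture (net): A_n = (170 − 2×24)×8 = 976 mm² (U = 1.0, A_e = A_n). φR_n = 0.75 × 450 × 976 = 329.4 kN.
Governing: min(525.9, 615.6, 410.4, 329.4) = 329.4 kN → net-section rupture.

329.4 kN (net-section rupture governs)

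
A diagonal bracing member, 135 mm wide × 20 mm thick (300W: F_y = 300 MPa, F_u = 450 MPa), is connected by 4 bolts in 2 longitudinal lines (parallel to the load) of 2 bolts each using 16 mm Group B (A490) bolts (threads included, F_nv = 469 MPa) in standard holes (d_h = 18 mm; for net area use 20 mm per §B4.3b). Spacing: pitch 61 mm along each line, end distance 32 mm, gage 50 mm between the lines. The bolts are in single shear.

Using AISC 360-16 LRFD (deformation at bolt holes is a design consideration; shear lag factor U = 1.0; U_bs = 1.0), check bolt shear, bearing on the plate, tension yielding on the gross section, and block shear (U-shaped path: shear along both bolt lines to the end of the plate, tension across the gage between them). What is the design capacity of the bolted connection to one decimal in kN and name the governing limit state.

282.9 kN (bolt shear governs)

Bolt shear: A_b = π(16)²/4 = 201.06 mm². φR_n = 0.75 × 469 × 201.06 × 4 × 1 = 282.9 kN.
Bearing (20 mm plate, F_u = 450 MPa): end bolts L_c = 32 − 18/2 = 23, R_n = min(1.2×23×20×450, 2.4×16×20×450) = 248.4 kN/bolt; interior L_c = 61 − 18 = 43, R_n = 345.6 kN/bolt. φR_n = 0.75 × (2×248.4 + 2×345.6) = 891.0 kN.
Tension yield (gross): A_g = 135×20 = 2700 mm². φR_n = 0.90 × 300 × 2700 = 729.0 kN.
Block shear: shear path 2×[32+1×61] = 2×93 mm, A_gv = 3720, A_nv = 2×(93 − 1.5×20)×20 = 2520 mm²; tension across gage: (50 − 1×20)×20 = 600 mm². R_n = min(0.6×450×2520, 0.6×300×3720) + 1.0×450×600 = min(680.4, 669.6) + 270 = 939.6 kN. φR_n = 0.75 × 939.6 = 704.7 kN.
Governing: min(282.9, 891.0, 729.0, 704.7) = 282.9 kN → bolt shear.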